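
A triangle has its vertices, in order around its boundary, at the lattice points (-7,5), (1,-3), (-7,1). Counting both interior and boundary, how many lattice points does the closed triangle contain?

Using the shoelace formula, 2A = |[(-7)·(-3) − 1·5] + [1·1 − (-7)·(-3)] + [(-7)·5 − (-7)·1]| = 32, so the area is 16.
Along each edge there are gcd(|Δx|,|Δy|)+1 lattice points, so counting each shared vertex once the boundary has gcd(8,8) + gcd(8,4) + gcd(0,4) = 8+4+4 = 16.
Pick's theorem gives I = A − B/2 + 1 = 16 − 16/2 + 1 = 9, so the closed region contains I + B = 9 + 16 = 25 lattice points.

25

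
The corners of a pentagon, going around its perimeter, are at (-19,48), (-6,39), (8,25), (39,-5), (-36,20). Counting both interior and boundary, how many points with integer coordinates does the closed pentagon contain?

By the shoelace formula, twice the signed area is |[(-19)·39 − (-6)·48] + [(-6)·25 − 8·39] + [8·(-5) − 39·25] + [39·20 − (-36)·(-5)] + [(-36)·48 − (-19)·20]| = 2678, so the area is 1339.
The number of boundary lattice points is Σ gcd(|Δx|,|Δy|) = gcd(13,9) + gcd(14,14) + gcd(31,30) + gcd(75,25) + gcd(17,28) = 1+14+1+25+1 = 42.
Pick's theorem gives I = A − B/2 + 1 = 1339 − 42/2 + 1 = 1319, so the closed region contains I + B = 1319 + 42 = 1361 lattice points.

1361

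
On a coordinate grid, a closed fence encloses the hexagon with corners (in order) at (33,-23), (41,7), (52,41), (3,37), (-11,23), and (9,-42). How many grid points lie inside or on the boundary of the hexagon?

Using the shoelace formula, 2A = |(33·7 − 41·(-23)) + (41·41 − 52·7) + (52·37 − 3·41) + (3·23 − (-11)·37) + ((-11)·(-42) − 9·23) + (9·(-23) − 33·(-42))| = 6202, so the area is 3101.
The number of boundary lattice points is Σ gcd(|Δx|,|Δy|) = gcd(8,30) + gcd(11,34) + gcd(49,4) + gcd(14,14) + gcd(20,65) + gcd(24,19) = 2+1+1+14+5+1 = 24.
Pick's theorem gives I = A − B/2 + 1 = 3101 − 24/2 + 1 = 3090, so the closed region contains I + B = 3090 + 24 = 3114 lattice points.

3114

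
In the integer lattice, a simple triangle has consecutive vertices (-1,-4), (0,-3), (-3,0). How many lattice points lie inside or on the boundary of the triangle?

Using the shoelace formula, 2A = |[(-1)·(-3) − 0·(-4)] + [0·0 − (-3)·(-3)] + [(-3)·(-4) − (-1)·0]| = 6, so the area is 3.
Summing gcd(|Δx|,|Δy|) over the edges gives the boundary count: gcd(1,1) + gcd(3,3) + gcd(2,4) = 1+3+2 = 6.
Pick's theorem gives I = A − B/2 + 1 = 3 − 6/2 + 1 = 1, so the closed region contains I + B = 1 + 6 = 7 lattice points.

7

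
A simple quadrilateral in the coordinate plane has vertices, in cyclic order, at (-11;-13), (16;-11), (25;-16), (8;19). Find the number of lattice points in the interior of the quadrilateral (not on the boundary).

527

By the shoelace formula, twice the signed area is |((-11)·(-11) − 16·(-13)) + (16·(-16) − 25·(-11)) + (25·19 − 8·(-16)) + (8·(-13) − (-11)·19)| = 1056, so the area is 528.
The number of boundary lattice points is Σ gcd(|Δx|,|Δy|) = gcd(27,2) + gcd(9,5) + gcd(17,35) + gcd(19,32) = 1+1+1+1 = 4.
By Pick's theorem A = I + B/2 − 1, so I = 528 − 4/2 + 1 = 527.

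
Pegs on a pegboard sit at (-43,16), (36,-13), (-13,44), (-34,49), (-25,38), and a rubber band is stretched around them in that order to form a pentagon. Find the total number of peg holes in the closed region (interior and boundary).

Using the shoelace formula, 2A = |((-43)·(-13) − 36·16) + (36·44 − (-13)·(-13)) + ((-13)·49 − (-34)·44) + ((-34)·38 − (-25)·49) + ((-25)·16 − (-43)·38)| = 3424, so the area is 1712.
Along each edge there are gcd(|Δx|,|Δy|)+1 lattice points, so counting each shared vertex once the boundary has gcd(79,29) + gcd(49,57) + gcd(21,5) + gcd(9,11) + gcd(18,22) = 1+1+1+1+2 = 6.
Pick's theorem gives I = A − B/2 + 1 = 1712 − 6/2 + 1 = 1710, so the closed region contains I + B = 1710 + 6 = 1716 lattice points.

1716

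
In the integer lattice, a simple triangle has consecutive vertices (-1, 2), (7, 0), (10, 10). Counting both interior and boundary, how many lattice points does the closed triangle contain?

46

Using the shoelace formula, 2A = |((-1)·0 − 7·2) + (7·10 − 10·0) + (10·2 − (-1)·10)| = 86, so the area is 43.
Summing gcd(|Δx|,|Δy|) over the edges gives the boundary count: gcd(8,2) + gcd(3,10) + gcd(11,8) = 2+1+1 = 4.
Pick's theorem gives I = A − B/2 + 1 = 43 − 4/2 + 1 = 42, so the closed region contains I + B = 42 + 4 = 46 lattice points.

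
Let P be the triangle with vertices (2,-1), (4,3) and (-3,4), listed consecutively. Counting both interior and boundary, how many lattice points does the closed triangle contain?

The shoelace formula gives twice the area as |[2·3 − 4·(-1)] + [4·4 − (-3)·3] + [(-3)·(-1) − 2·4]| = 30, so the area is 15.
Summing gcd(|Δx|,|Δy|) over the edges gives the boundary count: gcd(2,4) + gcd(7,1) + gcd(5,5) = 2+1+5 = 8.
Pick's theorem gives I = A − B/2 + 1 = 15 − 8/2 + 1 = 12, so the closed region contains I + B = 12 + 8 = 20 lattice points.

20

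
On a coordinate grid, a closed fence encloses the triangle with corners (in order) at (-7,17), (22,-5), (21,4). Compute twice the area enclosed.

By the shoelace formula, twice the signed area is |((-7)·(-5) − 22·17) + (22·4 − 21·(-5)) + (21·17 − (-7)·4)| = 239, so the area is 119.5.

239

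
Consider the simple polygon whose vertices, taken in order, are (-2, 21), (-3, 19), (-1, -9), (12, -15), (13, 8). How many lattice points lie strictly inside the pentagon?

Using the shoelace formula, 2A = |[(-2)·19 − (-3)·21] + [(-3)·(-9) − (-1)·19] + [(-1)·(-15) − 12·(-9)] + [12·8 − 13·(-15)] + [13·21 − (-2)·8]| = 774, so the area is 387.
Summing gcd(|Δx|,|Δy|) over the edges gives the boundary count: gcd(1,2) + gcd(2,28) + gcd(13,6) + gcd(1,23) + gcd(15,13) = 1+2+1+1+1 = 6.
Pick's theorem gives I = A − B/2 + 1 = 387 − 6/2 + 1 = 385.

385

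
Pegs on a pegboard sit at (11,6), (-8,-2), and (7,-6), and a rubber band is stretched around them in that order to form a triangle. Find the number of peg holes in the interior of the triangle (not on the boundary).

96

By the shoelace formula, twice the signed area is |(11·(-2) − (-8)·6) + ((-8)·(-6) − 7·(-2)) + (7·6 − 11·(-6))| = 196, so the area is 98.
Summing gcd(|Δx|,|Δy|) over the edges gives the boundary count: gcd(19,8) + gcd(15,4) + gcd(4,12) = 1+1+4 = 6.
By Pick's theorem A = I + B/2 − 1, so I = 98 − 6/2 + 1 = 96.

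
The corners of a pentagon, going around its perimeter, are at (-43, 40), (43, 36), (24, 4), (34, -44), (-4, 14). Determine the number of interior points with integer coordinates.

2196

Using the shoelace formula, 2A = |((-43)·36 − 43·40) + (43·4 − 24·36) + (24·(-44) − 34·4) + (34·14 − (-4)·(-44)) + ((-4)·40 − (-43)·14)| = 4410, so the area is 2205.
The number of boundary lattice points is Σ gcd(|Δx|,|Δy|) = gcd(86,4) + gcd(19,32) + gcd(10,48) + gcd(38,58) + gcd(39,26) = 2+1+2+2+13 = 20.
Pick's theorem gives I = A − B/2 + 1 = 2205 − 20/2 + 1 = 2196.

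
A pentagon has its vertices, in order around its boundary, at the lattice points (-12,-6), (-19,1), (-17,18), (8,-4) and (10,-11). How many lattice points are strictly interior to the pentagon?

By the shoelace formula, twice the signed area is |[(-12)·1 − (-19)·(-6)] + [(-19)·18 − (-17)·1] + [(-17)·(-4) − 8·18] + [8·(-11) − 10·(-4)] + [10·(-6) − (-12)·(-11)]| = 767, so the area is 383.5.
Summing gcd(|Δx|,|Δy|) over the edges gives the boundary count: gcd(7,7) + gcd(2,17) + gcd(25,22) + gcd(2,7) + gcd(22,5) = 7+1+1+1+1 = 11.
By Pick's theorem A = I + B/2 − 1, so I = 383.5 − 11/2 + 1 = 379.

379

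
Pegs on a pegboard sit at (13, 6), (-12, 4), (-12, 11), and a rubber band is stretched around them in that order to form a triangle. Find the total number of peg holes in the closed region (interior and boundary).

The shoelace formula gives twice the area as |[13·4 − (-12)·6] + [(-12)·11 − (-12)·4] + [(-12)·6 − 13·11]| = 175, so the area is 175/2.
Summing gcd(|Δx|,|Δy|) over the edges gives the boundary count: gcd(25,2) + gcd(0,7) + gcd(25,5) = 1+7+5 = 13.
Pick's theorem gives I = A − B/2 + 1 = 175/2 − 13/2 + 1 = 82, so the closed region contains I + B = 82 + 13 = 95 lattice points.

95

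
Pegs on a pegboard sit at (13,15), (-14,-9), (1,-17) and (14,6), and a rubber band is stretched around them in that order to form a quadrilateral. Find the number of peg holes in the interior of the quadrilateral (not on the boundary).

By the shoelace formula, twice the signed area is |(13·(-9) − (-14)·15) + ((-14)·(-17) − 1·(-9)) + (1·6 − 14·(-17)) + (14·15 − 13·6)| = 716, so the area is 358.
The number of boundary lattice points is Σ gcd(|Δx|,|Δy|) = gcd(27,24) + gcd(15,8) + gcd(13,23) + gcd(1,9) = 3+1+1+1 = 6.
By Pick's theorem A = I + B/2 − 1, so I = 358 − 6/2 + 1 = 356.

356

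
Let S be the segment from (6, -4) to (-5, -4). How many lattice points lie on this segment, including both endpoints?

12

The number of lattice points on a segment between lattice points is gcd(|Δx|,|Δy|) + 1 = gcd(11,0) + 1 = 11 + 1 = 12.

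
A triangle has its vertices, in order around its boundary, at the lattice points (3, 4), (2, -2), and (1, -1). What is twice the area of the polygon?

7

Using the shoelace formula, 2A = |[3·(-2) − 2·4] + [2·(-1) − 1·(-2)] + [1·4 − 3·(-1)]| = 7, so the area is 7/2.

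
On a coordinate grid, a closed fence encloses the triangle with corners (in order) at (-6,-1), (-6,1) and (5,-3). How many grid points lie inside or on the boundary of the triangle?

Using the shoelace formula, 2A = |((-6)·1 − (-6)·(-1)) + ((-6)·(-3) − 5·1) + (5·(-1) − (-6)·(-3))| = 22, so the area is 11.
The number of boundary lattice points is Σ gcd(|Δx|,|Δy|) = gcd(0,2) + gcd(11,4) + gcd(11,2) = 2+1+1 = 4.
Pick's theorem gives I = A − B/2 + 1 = 11 − 4/2 + 1 = 10, so the closed region contains I + B = 10 + 4 = 14 lattice points.

14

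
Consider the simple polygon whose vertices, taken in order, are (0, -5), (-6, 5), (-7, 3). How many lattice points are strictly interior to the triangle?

By the shoelace formula, twice the signed area is |(0·5 − (-6)·(-5)) + ((-6)·3 − (-7)·5) + ((-7)·(-5) − 0·3)| = 22, so the area is 11.
The number of boundary lattice points is Σ gcd(|Δx|,|Δy|) = gcd(6,10) + gcd(1,2) + gcd(7,8) = 2+1+1 = 4.
By Pick's theorem A = I + B/2 − 1, so I = 11 − 4/2 + 1 = 10.

10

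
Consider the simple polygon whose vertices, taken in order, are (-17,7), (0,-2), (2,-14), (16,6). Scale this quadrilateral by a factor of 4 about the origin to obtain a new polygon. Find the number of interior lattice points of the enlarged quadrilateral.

3893

Using the shoelace formula, 2A = |[(-17)·(-2) − 0·7] + [0·(-14) − 2·(-2)] + [2·6 − 16·(-14)] + [16·7 − (-17)·6]| = 488, so the area is 244.
Along each edge there are gcd(|Δx|,|Δy|)+1 lattice points, so counting each shared vertex once the boundary has gcd(17,9) + gcd(2,12) + gcd(14,20) + gcd(33,1) = 1+2+2+1 = 6.
Scaling by 4 multiplies the area by 4² = 16 (so the new area is 3904) and multiplies the boundary lattice-point count by 4, giving 24.
By Pick's theorem, the interior count of the dilated polygon is 3904 − 24/2 + 1 = 3893.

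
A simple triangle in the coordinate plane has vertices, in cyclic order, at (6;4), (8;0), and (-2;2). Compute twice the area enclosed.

36

The shoelace formula gives twice the area as |(6·0 − 8·4) + (8·2 − (-2)·0) + ((-2)·4 − 6·2)| = 36, so the area is 18.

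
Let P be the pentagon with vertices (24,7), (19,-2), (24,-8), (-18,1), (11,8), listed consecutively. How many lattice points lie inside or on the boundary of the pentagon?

The shoelace formula gives twice the area as |[24·(-2) − 19·7] + [19·(-8) − 24·(-2)] + [24·1 − (-18)·(-8)] + [(-18)·8 − 11·1] + [11·7 − 24·8]| = 675, so the area is 337.5.
The number of boundary lattice points is Σ gcd(|Δx|,|Δy|) = gcd(5,9) + gcd(5,6) + gcd(42,9) + gcd(29,7) + gcd(13,1) = 1+1+3+1+1 = 7.
Pick's theorem gives I = A − B/2 + 1 = 337.5 − 7/2 + 1 = 335, so the closed region contains I + B = 335 + 7 = 342 lattice points.

342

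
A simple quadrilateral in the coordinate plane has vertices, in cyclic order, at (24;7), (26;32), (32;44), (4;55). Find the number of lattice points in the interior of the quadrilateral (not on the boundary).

The shoelace formula gives twice the area as |(24·32 − 26·7) + (26·44 − 32·32) + (32·55 − 4·44) + (4·7 − 24·55)| = 998, so the area is 499.
Along each edge there are gcd(|Δx|,|Δy|)+1 lattice points, so counting each shared vertex once the boundary has gcd(2,25) + gcd(6,12) + gcd(28,11) + gcd(20,48) = 1+6+1+4 = 12.
Pick's theorem gives I = A − B/2 + 1 = 499 − 12/2 + 1 = 494.

494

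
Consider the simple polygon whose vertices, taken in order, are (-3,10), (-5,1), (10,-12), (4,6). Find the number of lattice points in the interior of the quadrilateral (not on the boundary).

The shoelace formula gives twice the area as |((-3)·1 − (-5)·10) + ((-5)·(-12) − 10·1) + (10·6 − 4·(-12)) + (4·10 − (-3)·6)| = 263, so the area is 131.5.
The number of boundary lattice points is Σ gcd(|Δx|,|Δy|) = gcd(2,9) + gcd(15,13) + gcd(6,18) + gcd(7,4) = 1+1+6+1 = 9.
Pick's theorem gives I = A − B/2 + 1 = 131.5 − 9/2 + 1 = 128.

128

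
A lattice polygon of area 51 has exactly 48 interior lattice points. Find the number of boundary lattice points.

8

Pick's theorem gives A = I + B/2 − 1, so B = 2(A − I + 1) = 2(51 − 48 + 1) = 8.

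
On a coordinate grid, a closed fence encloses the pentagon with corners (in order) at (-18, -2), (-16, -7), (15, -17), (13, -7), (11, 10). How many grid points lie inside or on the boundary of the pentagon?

480

By the shoelace formula, twice the signed area is |[(-18)·(-7) − (-16)·(-2)] + [(-16)·(-17) − 15·(-7)] + [15·(-7) − 13·(-17)] + [13·10 − 11·(-7)] + [11·(-2) − (-18)·10]| = 952, so the area is 476.
The number of boundary lattice points is Σ gcd(|Δx|,|Δy|) = gcd(2,5) + gcd(31,10) + gcd(2,10) + gcd(2,17) + gcd(29,12) = 1+1+2+1+1 = 6.
Pick's theorem gives I = A − B/2 + 1 = 476 − 6/2 + 1 = 474, so the closed region contains I + B = 474 + 6 = 480 lattice points.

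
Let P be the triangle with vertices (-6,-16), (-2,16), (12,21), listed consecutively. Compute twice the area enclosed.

By the shoelace formula, twice the signed area is |[(-6)·16 − (-2)·(-16)] + [(-2)·21 − 12·16] + [12·(-16) − (-6)·21]| = 428, so the area is 214.

428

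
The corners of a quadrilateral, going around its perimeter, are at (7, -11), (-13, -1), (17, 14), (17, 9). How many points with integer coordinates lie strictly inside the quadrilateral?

By the shoelace formula, twice the signed area is |[7·(-1) − (-13)·(-11)] + [(-13)·14 − 17·(-1)] + [17·9 − 17·14] + [17·(-11) − 7·9]| = 650, so the area is 325.
Summing gcd(|Δx|,|Δy|) over the edges gives the boundary count: gcd(20,10) + gcd(30,15) + gcd(0,5) + gcd(10,20) = 10+15+5+10 = 40.
Pick's theorem gives I = A − B/2 + 1 = 325 − 40/2 + 1 = 306.

306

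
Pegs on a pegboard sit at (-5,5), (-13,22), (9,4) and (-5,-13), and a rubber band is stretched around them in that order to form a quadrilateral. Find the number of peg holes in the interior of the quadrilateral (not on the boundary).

231

The shoelace formula gives twice the area as |[(-5)·22 − (-13)·5] + [(-13)·4 − 9·22] + [9·(-13) − (-5)·4] + [(-5)·5 − (-5)·(-13)]| = 482, so the area is 241.
The number of boundary lattice points is Σ gcd(|Δx|,|Δy|) = gcd(8,17) + gcd(22,18) + gcd(14,17) + gcd(0,18) = 1+2+1+18 = 22.
By Pick's theorem A = I + B/2 − 1, so I = 241 − 22/2 + 1 = 231.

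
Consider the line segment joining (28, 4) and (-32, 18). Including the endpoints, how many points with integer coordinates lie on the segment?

3

The number of lattice points on a segment between lattice points is gcd(|Δx|,|Δy|) + 1 = gcd(60,14) + 1 = 2 + 1 = 3.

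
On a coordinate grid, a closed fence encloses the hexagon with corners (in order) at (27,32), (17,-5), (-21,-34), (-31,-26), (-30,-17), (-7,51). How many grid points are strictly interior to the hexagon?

Using the shoelace formula, 2A = |[27·(-5) − 17·32] + [17·(-34) − (-21)·(-5)] + [(-21)·(-26) − (-31)·(-34)] + [(-31)·(-17) − (-30)·(-26)] + [(-30)·51 − (-7)·(-17)] + [(-7)·32 − 27·51]| = 5373, so the area is 2686.5.
Summing gcd(|Δx|,|Δy|) over the edges gives the boundary count: gcd(10,37) + gcd(38,29) + gcd(10,8) + gcd(1,9) + gcd(23,68) + gcd(34,19) = 1+1+2+1+1+1 = 7.
By Pick's theorem A = I + B/2 − 1, so I = 2686.5 − 7/2 + 1 = 2684.

2684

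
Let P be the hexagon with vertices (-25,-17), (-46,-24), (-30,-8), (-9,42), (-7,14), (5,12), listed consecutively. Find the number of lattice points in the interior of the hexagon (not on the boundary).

Using the shoelace formula, 2A = |[(-25)·(-24) − (-46)·(-17)] + [(-46)·(-8) − (-30)·(-24)] + [(-30)·42 − (-9)·(-8)] + [(-9)·14 − (-7)·42] + [(-7)·12 − 5·14] + [5·(-17) − (-25)·12]| = 1637, so the area is 818.5.
The number of boundary lattice points is Σ gcd(|Δx|,|Δy|) = gcd(21,7) + gcd(16,16) + gcd(21,50) + gcd(2,28) + gcd(12,2) + gcd(30,29) = 7+16+1+2+2+1 = 29.
By Pick's theorem A = I + B/2 − 1, so I = 818.5 − 29/2 + 1 = 805.

805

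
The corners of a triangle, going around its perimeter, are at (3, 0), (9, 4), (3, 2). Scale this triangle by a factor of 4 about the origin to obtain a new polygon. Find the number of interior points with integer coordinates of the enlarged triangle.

The shoelace formula gives twice the area as |(3·4 − 9·0) + (9·2 − 3·4) + (3·0 − 3·2)| = 12, so the area is 6.
The number of boundary lattice points is Σ gcd(|Δx|,|Δy|) = gcd(6,4) + gcd(6,2) + gcd(0,2) = 2+2+2 = 6.
Scaling by 4 multiplies the area by 4² = 16 (so the new area is 96) and multiplies the boundary lattice-point count by 4, giving 24.
By Pick's theorem, the interior count of the dilated polygon is 96 − 24/2 + 1 = 85.

85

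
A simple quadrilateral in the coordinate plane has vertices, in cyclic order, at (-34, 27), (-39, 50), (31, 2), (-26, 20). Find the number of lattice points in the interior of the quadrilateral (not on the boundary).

810

The shoelace formula gives twice the area as |[(-34)·50 − (-39)·27] + [(-39)·2 − 31·50] + [31·20 − (-26)·2] + [(-26)·27 − (-34)·20]| = 1625, so the area is 812.5.
Summing gcd(|Δx|,|Δy|) over the edges gives the boundary count: gcd(5,23) + gcd(70,48) + gcd(57,18) + gcd(8,7) = 1+2+3+1 = 7.
By Pick's theorem A = I + B/2 − 1, so I = 812.5 − 7/2 + 1 = 810.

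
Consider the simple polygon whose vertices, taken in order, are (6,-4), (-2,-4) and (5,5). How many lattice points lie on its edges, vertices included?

10

Summing gcd(|Δx|,|Δy|) over the edges gives the boundary count: gcd(8,0) + gcd(7,9) + gcd(1,9) = 8+1+1 = 10.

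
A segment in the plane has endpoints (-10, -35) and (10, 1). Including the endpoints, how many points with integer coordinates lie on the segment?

5

The number of lattice points on a segment between lattice points is gcd(|Δx|,|Δy|) + 1 = gcd(20,36) + 1 = 4 + 1 = 5.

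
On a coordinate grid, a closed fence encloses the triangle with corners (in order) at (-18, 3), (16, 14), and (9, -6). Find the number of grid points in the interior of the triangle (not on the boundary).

The shoelace formula gives twice the area as |[(-18)·14 − 16·3] + [16·(-6) − 9·14] + [9·3 − (-18)·(-6)]| = 603, so the area is 301.5.
Along each edge there are gcd(|Δx|,|Δy|)+1 lattice points, so counting each shared vertex once the boundary has gcd(34,11) + gcd(7,20) + gcd(27,9) = 1+1+9 = 11.
Pick's theorem gives I = A − B/2 + 1 = 301.5 − 11/2 + 1 = 297.

297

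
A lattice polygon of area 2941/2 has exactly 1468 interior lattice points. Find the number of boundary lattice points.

Pick's theorem gives A = I + B/2 − 1, so B = 2(A − I + 1) = 2(2941/2 − 1468 + 1) = 7.

7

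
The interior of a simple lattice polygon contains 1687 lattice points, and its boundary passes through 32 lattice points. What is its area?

Pick's theorem states A = I + B/2 − 1, so A = 1687 + 32/2 − 1 = 1702.

1702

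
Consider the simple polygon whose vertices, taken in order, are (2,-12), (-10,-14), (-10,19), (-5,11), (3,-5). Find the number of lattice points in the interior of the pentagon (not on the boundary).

Using the shoelace formula, 2A = |(2·(-14) − (-10)·(-12)) + ((-10)·19 − (-10)·(-14)) + ((-10)·11 − (-5)·19) + ((-5)·(-5) − 3·11) + (3·(-12) − 2·(-5))| = 527, so the area is 263.5.
The number of boundary lattice points is Σ gcd(|Δx|,|Δy|) = gcd(12,2) + gcd(0,33) + gcd(5,8) + gcd(8,16) + gcd(1,7) = 2+33+1+8+1 = 45.
By Pick's theorem A = I + B/2 − 1, so I = 263.5 − 45/2 + 1 = 242.

242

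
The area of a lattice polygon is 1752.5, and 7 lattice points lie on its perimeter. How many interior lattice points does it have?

1750

From Pick's theorem, I = A − B/2 + 1 = 1752.5 − 7/2 + 1 = 1750.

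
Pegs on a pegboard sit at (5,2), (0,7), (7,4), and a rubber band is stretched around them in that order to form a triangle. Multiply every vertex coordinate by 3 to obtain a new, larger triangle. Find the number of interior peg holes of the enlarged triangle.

79

The shoelace formula gives twice the area as |(5·7 − 0·2) + (0·4 − 7·7) + (7·2 − 5·4)| = 20, so the area is 10.
Along each edge there are gcd(|Δx|,|Δy|)+1 lattice points, so counting each shared vertex once the boundary has gcd(5,5) + gcd(7,3) + gcd(2,2) = 5+1+2 = 8.
Scaling by 3 multiplies the area by 3² = 9 (so the new area is 90) and multiplies the boundary lattice-point count by 3, giving 24.
By Pick's theorem, the interior count of the dilated polygon is 90 − 24/2 + 1 = 79.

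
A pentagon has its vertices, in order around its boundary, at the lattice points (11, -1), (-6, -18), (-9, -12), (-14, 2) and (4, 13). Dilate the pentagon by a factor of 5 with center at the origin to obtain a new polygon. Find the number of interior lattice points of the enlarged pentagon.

The shoelace formula gives twice the area as |(11·(-18) − (-6)·(-1)) + ((-6)·(-12) − (-9)·(-18)) + ((-9)·2 − (-14)·(-12)) + ((-14)·13 − 4·2) + (4·(-1) − 11·13)| = 817, so the area is 817/2.
Summing gcd(|Δx|,|Δy|) over the edges gives the boundary count: gcd(17,17) + gcd(3,6) + gcd(5,14) + gcd(18,11) + gcd(7,14) = 17+3+1+1+7 = 29.
Scaling by 5 multiplies the area by 5² = 25 (so the new area is 20425/2) and multiplies the boundary lattice-point count by 5, giving 145.
By Pick's theorem, the interior count of the dilated polygon is 20425/2 − 145/2 + 1 = 10141.

10141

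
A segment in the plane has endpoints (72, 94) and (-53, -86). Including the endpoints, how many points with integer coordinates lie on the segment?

The number of lattice points on a segment between lattice points is gcd(|Δx|,|Δy|) + 1 = gcd(125,180) + 1 = 5 + 1 = 6.

6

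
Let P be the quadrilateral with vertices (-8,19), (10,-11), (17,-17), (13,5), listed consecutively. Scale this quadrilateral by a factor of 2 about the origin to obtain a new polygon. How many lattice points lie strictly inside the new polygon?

The shoelace formula gives twice the area as |((-8)·(-11) − 10·19) + (10·(-17) − 17·(-11)) + (17·5 − 13·(-17)) + (13·19 − (-8)·5)| = 508, so the area is 254.
Along each edge there are gcd(|Δx|,|Δy|)+1 lattice points, so counting each shared vertex once the boundary has gcd(18,30) + gcd(7,6) + gcd(4,22) + gcd(21,14) = 6+1+2+7 = 16.
Scaling by 2 multiplies the area by 2² = 4 (so the new area is 1016) and multiplies the boundary lattice-point count by 2, giving 32.
By Pick's theorem, the interior count of the dilated polygon is 1016 − 32/2 + 1 = 1001.

1001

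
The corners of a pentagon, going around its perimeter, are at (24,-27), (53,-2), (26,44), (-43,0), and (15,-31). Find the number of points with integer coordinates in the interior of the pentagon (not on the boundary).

3664

Using the shoelace formula, 2A = |(24·(-2) − 53·(-27)) + (53·44 − 26·(-2)) + (26·0 − (-43)·44) + ((-43)·(-31) − 15·0) + (15·(-27) − 24·(-31))| = 7331, so the area is 7331/2.
Along each edge there are gcd(|Δx|,|Δy|)+1 lattice points, so counting each shared vertex once the boundary has gcd(29,25) + gcd(27,46) + gcd(69,44) + gcd(58,31) + gcd(9,4) = 1+1+1+1+1 = 5.
By Pick's theorem A = I + B/2 − 1, so I = 7331/2 − 5/2 + 1 = 3664.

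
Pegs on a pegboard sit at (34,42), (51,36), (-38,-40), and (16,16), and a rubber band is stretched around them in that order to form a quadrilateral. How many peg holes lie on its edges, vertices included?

6

Along each edge there are gcd(|Δx|,|Δy|)+1 lattice points, so counting each shared vertex once the boundary has gcd(17,6) + gcd(89,76) + gcd(54,56) + gcd(18,26) = 1+1+2+2 = 6.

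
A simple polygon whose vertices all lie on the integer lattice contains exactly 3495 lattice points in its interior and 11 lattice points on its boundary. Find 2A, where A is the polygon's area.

By Pick's theorem, A = I + B/2 − 1 = 3495 + 11/2 − 1 = 6999/2.
Hence 2A = 6999.

6999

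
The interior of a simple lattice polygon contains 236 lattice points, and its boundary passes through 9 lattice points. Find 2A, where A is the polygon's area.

479

Pick's theorem states A = I + B/2 − 1, so A = 236 + 9/2 − 1 = 479/2.
Hence 2A = 479.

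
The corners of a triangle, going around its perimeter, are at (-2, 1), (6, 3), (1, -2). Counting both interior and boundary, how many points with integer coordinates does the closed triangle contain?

By the shoelace formula, twice the signed area is |[(-2)·3 − 6·1] + [6·(-2) − 1·3] + [1·1 − (-2)·(-2)]| = 30, so the area is 15.
Summing gcd(|Δx|,|Δy|) over the edges gives the boundary count: gcd(8,2) + gcd(5,5) + gcd(3,3) = 2+5+3 = 10.
Pick's theorem gives I = A − B/2 + 1 = 15 − 10/2 + 1 = 11, so the closed region contains I + B = 11 + 10 = 21 lattice points.

21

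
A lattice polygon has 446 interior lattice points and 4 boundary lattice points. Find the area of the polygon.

By Pick's theorem, A = I + B/2 − 1 = 446 + 4/2 − 1 = 447.

447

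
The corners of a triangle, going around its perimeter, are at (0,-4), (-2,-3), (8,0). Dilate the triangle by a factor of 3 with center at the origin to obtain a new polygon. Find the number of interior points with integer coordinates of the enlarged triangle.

Using the shoelace formula, 2A = |[0·(-3) − (-2)·(-4)] + [(-2)·0 − 8·(-3)] + [8·(-4) − 0·0]| = 16, so the area is 8.
The number of boundary lattice points is Σ gcd(|Δx|,|Δy|) = gcd(2,1) + gcd(10,3) + gcd(8,4) = 1+1+4 = 6.
Scaling by 3 multiplies the area by 3² = 9 (so the new area is 72) and multiplies the boundary lattice-point count by 3, giving 18.
By Pick's theorem, the interior count of the dilated polygon is 72 − 18/2 + 1 = 64.

64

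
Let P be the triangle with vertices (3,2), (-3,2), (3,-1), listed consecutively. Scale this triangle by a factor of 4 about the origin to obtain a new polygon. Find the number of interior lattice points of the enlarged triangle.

By the shoelace formula, twice the signed area is |(3·2 − (-3)·2) + ((-3)·(-1) − 3·2) + (3·2 − 3·(-1))| = 18, so the area is 9.
Along each edge there are gcd(|Δx|,|Δy|)+1 lattice points, so counting each shared vertex once the boundary has gcd(6,0) + gcd(6,3) + gcd(0,3) = 6+3+3 = 12.
Scaling by 4 multiplies the area by 4² = 16 (so the new area is 144) and multiplies the boundary lattice-point count by 4, giving 48.
By Pick's theorem, the interior count of the dilated polygon is 144 − 48/2 + 1 = 121.

121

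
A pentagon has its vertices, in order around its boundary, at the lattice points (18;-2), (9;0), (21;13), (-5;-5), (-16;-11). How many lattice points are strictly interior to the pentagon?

148

Using the shoelace formula, 2A = |(18·0 − 9·(-2)) + (9·13 − 21·0) + (21·(-5) − (-5)·13) + ((-5)·(-11) − (-16)·(-5)) + ((-16)·(-2) − 18·(-11))| = 300, so the area is 150.
The number of boundary lattice points is Σ gcd(|Δx|,|Δy|) = gcd(9,2) + gcd(12,13) + gcd(26,18) + gcd(11,6) + gcd(34,9) = 1+1+2+1+1 = 6.
Pick's theorem gives I = A − B/2 + 1 = 150 − 6/2 + 1 = 148.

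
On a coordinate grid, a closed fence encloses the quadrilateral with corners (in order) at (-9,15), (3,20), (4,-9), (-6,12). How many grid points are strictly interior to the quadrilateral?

The shoelace formula gives twice the area as |[(-9)·20 − 3·15] + [3·(-9) − 4·20] + [4·12 − (-6)·(-9)] + [(-6)·15 − (-9)·12]| = 320, so the area is 160.
The number of boundary lattice points is Σ gcd(|Δx|,|Δy|) = gcd(12,5) + gcd(1,29) + gcd(10,21) + gcd(3,3) = 1+1+1+3 = 6.
By Pick's theorem A = I + B/2 − 1, so I = 160 − 6/2 + 1 = 158.

158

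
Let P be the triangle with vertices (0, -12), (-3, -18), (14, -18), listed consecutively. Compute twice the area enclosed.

Using the shoelace formula, 2A = |(0·(-18) − (-3)·(-12)) + ((-3)·(-18) − 14·(-18)) + (14·(-12) − 0·(-18))| = 102, so the area is 51.

102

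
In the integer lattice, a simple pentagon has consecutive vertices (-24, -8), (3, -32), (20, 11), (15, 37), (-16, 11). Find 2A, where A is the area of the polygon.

3189

Using the shoelace formula, 2A = |((-24)·(-32) − 3·(-8)) + (3·11 − 20·(-32)) + (20·37 − 15·11) + (15·11 − (-16)·37) + ((-16)·(-8) − (-24)·11)| = 3189, so the area is 1594.5.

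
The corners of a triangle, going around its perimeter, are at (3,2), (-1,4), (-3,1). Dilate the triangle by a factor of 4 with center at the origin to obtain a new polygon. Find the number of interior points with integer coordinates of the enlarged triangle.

121

The shoelace formula gives twice the area as |[3·4 − (-1)·2] + [(-1)·1 − (-3)·4] + [(-3)·2 − 3·1]| = 16, so the area is 8.
The number of boundary lattice points is Σ gcd(|Δx|,|Δy|) = gcd(4,2) + gcd(2,3) + gcd(6,1) = 2+1+1 = 4.
Scaling by 4 multiplies the area by 4² = 16 (so the new area is 128) and multiplies the boundary lattice-point count by 4, giving 16.
By Pick's theorem, the interior count of the dilated polygon is 128 − 16/2 + 1 = 121.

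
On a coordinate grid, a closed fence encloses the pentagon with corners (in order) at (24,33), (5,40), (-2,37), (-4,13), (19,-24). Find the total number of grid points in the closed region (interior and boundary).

1121

Using the shoelace formula, 2A = |[24·40 − 5·33] + [5·37 − (-2)·40] + [(-2)·13 − (-4)·37] + [(-4)·(-24) − 19·13] + [19·33 − 24·(-24)]| = 2234, so the area is 1117.
Along each edge there are gcd(|Δx|,|Δy|)+1 lattice points, so counting each shared vertex once the boundary has gcd(19,7) + gcd(7,3) + gcd(2,24) + gcd(23,37) + gcd(5,57) = 1+1+2+1+1 = 6.
Pick's theorem gives I = A − B/2 + 1 = 1117 − 6/2 + 1 = 1115, so the closed region contains I + B = 1115 + 6 = 1121 lattice points.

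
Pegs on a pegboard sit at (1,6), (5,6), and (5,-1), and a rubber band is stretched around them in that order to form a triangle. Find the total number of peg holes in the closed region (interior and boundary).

By the shoelace formula, twice the signed area is |(1·6 − 5·6) + (5·(-1) − 5·6) + (5·6 − 1·(-1))| = 28, so the area is 14.
Along each edge there are gcd(|Δx|,|Δy|)+1 lattice points, so counting each shared vertex once the boundary has gcd(4,0) + gcd(0,7) + gcd(4,7) = 4+7+1 = 12.
Pick's theorem gives I = A − B/2 + 1 = 14 − 12/2 + 1 = 9, so the closed region contains I + B = 9 + 12 = 21 lattice points.

21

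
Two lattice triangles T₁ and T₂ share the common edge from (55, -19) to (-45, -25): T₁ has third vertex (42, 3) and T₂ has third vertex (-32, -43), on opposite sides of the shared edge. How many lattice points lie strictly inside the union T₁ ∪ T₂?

2076

The union is the simple quadrilateral with vertices (55, -19), (42, 3), (-45, -25), (-32, -43) in order.
The shoelace formula gives twice the area as |[55·3 − 42·(-19)] + [42·(-25) − (-45)·3] + [(-45)·(-43) − (-32)·(-25)] + [(-32)·(-19) − 55·(-43)]| = 4156, so the area is 2078.
Along each edge there are gcd(|Δx|,|Δy|)+1 lattice points, so counting each shared vertex once the boundary has gcd(13,22) + gcd(87,28) + gcd(13,18) + gcd(87,24) = 1+1+1+3 = 6.
By Pick's theorem I = A − B/2 + 1 = 2078 − 6/2 + 1 = 2076.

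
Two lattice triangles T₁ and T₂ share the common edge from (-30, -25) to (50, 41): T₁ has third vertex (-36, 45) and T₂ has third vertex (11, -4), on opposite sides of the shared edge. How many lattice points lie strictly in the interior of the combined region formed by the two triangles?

3508

The union is the simple quadrilateral with vertices (-30, -25), (-36, 45), (50, 41), (11, -4) in order.
The shoelace formula gives twice the area as |((-30)·45 − (-36)·(-25)) + ((-36)·41 − 50·45) + (50·(-4) − 11·41) + (11·(-25) − (-30)·(-4))| = 7022, so the area is 3511.
Along each edge there are gcd(|Δx|,|Δy|)+1 lattice points, so counting each shared vertex once the boundary has gcd(6,70) + gcd(86,4) + gcd(39,45) + gcd(41,21) = 2+2+3+1 = 8.
By Pick's theorem I = A − B/2 + 1 = 3511 − 8/2 + 1 = 3508.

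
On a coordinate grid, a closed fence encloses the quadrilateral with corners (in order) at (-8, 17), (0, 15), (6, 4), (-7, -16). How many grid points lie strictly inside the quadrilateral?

261

The shoelace formula gives twice the area as |[(-8)·15 − 0·17] + [0·4 − 6·15] + [6·(-16) − (-7)·4] + [(-7)·17 − (-8)·(-16)]| = 525, so the area is 262.5.
Along each edge there are gcd(|Δx|,|Δy|)+1 lattice points, so counting each shared vertex once the boundary has gcd(8,2) + gcd(6,11) + gcd(13,20) + gcd(1,33) = 2+1+1+1 = 5.
By Pick's theorem A = I + B/2 − 1, so I = 262.5 − 5/2 + 1 = 261.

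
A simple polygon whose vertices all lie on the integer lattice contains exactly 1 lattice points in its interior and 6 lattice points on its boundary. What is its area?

3

Pick's theorem states A = I + B/2 − 1, so A = 1 + 6/2 − 1 = 3.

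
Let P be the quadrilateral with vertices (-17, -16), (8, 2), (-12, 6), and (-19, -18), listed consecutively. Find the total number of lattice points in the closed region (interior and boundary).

The shoelace formula gives twice the area as |[(-17)·2 − 8·(-16)] + [8·6 − (-12)·2] + [(-12)·(-18) − (-19)·6] + [(-19)·(-16) − (-17)·(-18)]| = 494, so the area is 247.
Along each edge there are gcd(|Δx|,|Δy|)+1 lattice points, so counting each shared vertex once the boundary has gcd(25,18) + gcd(20,4) + gcd(7,24) + gcd(2,2) = 1+4+1+2 = 8.
Pick's theorem gives I = A − B/2 + 1 = 247 − 8/2 + 1 = 244, so the closed region contains I + B = 244 + 8 = 252 lattice points.

252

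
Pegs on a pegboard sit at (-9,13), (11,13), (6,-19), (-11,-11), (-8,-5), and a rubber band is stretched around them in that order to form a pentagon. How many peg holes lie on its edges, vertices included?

26

The number of boundary lattice points is Σ gcd(|Δx|,|Δy|) = gcd(20,0) + gcd(5,32) + gcd(17,8) + gcd(3,6) + gcd(1,18) = 20+1+1+3+1 = 26.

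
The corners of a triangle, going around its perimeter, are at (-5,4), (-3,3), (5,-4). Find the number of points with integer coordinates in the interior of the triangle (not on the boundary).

By the shoelace formula, twice the signed area is |((-5)·3 − (-3)·4) + ((-3)·(-4) − 5·3) + (5·4 − (-5)·(-4))| = 6, so the area is 3.
Along each edge there are gcd(|Δx|,|Δy|)+1 lattice points, so counting each shared vertex once the boundary has gcd(2,1) + gcd(8,7) + gcd(10,8) = 1+1+2 = 4.
By Pick's theorem A = I + B/2 − 1, so I = 3 − 4/2 + 1 = 2.

2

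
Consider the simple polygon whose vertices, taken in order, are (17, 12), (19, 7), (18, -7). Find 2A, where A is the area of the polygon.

Using the shoelace formula, 2A = |(17·7 − 19·12) + (19·(-7) − 18·7) + (18·12 − 17·(-7))| = 33, so the area is 33/2.

33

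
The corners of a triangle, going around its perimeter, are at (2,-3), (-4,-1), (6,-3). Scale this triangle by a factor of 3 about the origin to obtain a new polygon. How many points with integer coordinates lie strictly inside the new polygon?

25

By the shoelace formula, twice the signed area is |[2·(-1) − (-4)·(-3)] + [(-4)·(-3) − 6·(-1)] + [6·(-3) − 2·(-3)]| = 8, so the area is 4.
Summing gcd(|Δx|,|Δy|) over the edges gives the boundary count: gcd(6,2) + gcd(10,2) + gcd(4,0) = 2+2+4 = 8.
Scaling by 3 multiplies the area by 3² = 9 (so the new area is 36) and multiplies the boundary lattice-point count by 3, giving 24.
By Pick's theorem, the interior count of the dilated polygon is 36 − 24/2 + 1 = 25.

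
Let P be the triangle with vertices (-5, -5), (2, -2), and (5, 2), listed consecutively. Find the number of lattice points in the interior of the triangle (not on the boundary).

9

Using the shoelace formula, 2A = |[(-5)·(-2) − 2·(-5)] + [2·2 − 5·(-2)] + [5·(-5) − (-5)·2]| = 19, so the area is 9.5.
The number of boundary lattice points is Σ gcd(|Δx|,|Δy|) = gcd(7,3) + gcd(3,4) + gcd(10,7) = 1+1+1 = 3.
Pick's theorem gives I = A − B/2 + 1 = 9.5 − 3/2 + 1 = 9.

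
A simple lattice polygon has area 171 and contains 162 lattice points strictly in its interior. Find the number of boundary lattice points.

20

Pick's theorem gives A = I + B/2 − 1, so B = 2(A − I + 1) = 2(171 − 162 + 1) = 20.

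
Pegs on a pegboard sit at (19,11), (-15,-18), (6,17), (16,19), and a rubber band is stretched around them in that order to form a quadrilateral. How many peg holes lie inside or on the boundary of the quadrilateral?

The shoelace formula gives twice the area as |[19·(-18) − (-15)·11] + [(-15)·17 − 6·(-18)] + [6·19 − 16·17] + [16·11 − 19·19]| = 667, so the area is 667/2.
The number of boundary lattice points is Σ gcd(|Δx|,|Δy|) = gcd(34,29) + gcd(21,35) + gcd(10,2) + gcd(3,8) = 1+7+2+1 = 11.
Pick's theorem gives I = A − B/2 + 1 = 667/2 − 11/2 + 1 = 329, so the closed region contains I + B = 329 + 11 = 340 lattice points.

340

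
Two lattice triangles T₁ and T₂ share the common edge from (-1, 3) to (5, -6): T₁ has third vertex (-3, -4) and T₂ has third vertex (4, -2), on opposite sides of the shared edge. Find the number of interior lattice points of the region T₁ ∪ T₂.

34

The union is the simple quadrilateral with vertices (-1, 3), (-3, -4), (5, -6), (4, -2) in order.
The shoelace formula gives twice the area as |[(-1)·(-4) − (-3)·3] + [(-3)·(-6) − 5·(-4)] + [5·(-2) − 4·(-6)] + [4·3 − (-1)·(-2)]| = 75, so the area is 37.5.
The number of boundary lattice points is Σ gcd(|Δx|,|Δy|) = gcd(2,7) + gcd(8,2) + gcd(1,4) + gcd(5,5) = 1+2+1+5 = 9.
By Pick's theorem I = A − B/2 + 1 = 37.5 − 9/2 + 1 = 34.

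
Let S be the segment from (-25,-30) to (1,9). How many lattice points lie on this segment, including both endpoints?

The number of lattice points on a segment between lattice points is gcd(|Δx|,|Δy|) + 1 = gcd(26,39) + 1 = 13 + 1 = 14.

14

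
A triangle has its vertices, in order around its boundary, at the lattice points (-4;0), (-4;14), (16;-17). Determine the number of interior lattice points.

Using the shoelace formula, 2A = |((-4)·14 − (-4)·0) + ((-4)·(-17) − 16·14) + (16·0 − (-4)·(-17))| = 280, so the area is 140.
Along each edge there are gcd(|Δx|,|Δy|)+1 lattice points, so counting each shared vertex once the boundary has gcd(0,14) + gcd(20,31) + gcd(20,17) = 14+1+1 = 16.
Pick's theorem gives I = A − B/2 + 1 = 140 − 16/2 + 1 = 133.

133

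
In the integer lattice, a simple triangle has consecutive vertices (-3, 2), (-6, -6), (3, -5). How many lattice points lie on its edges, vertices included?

3

Along each edge there are gcd(|Δx|,|Δy|)+1 lattice points, so counting each shared vertex once the boundary has gcd(3,8) + gcd(9,1) + gcd(6,7) = 1+1+1 = 3.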